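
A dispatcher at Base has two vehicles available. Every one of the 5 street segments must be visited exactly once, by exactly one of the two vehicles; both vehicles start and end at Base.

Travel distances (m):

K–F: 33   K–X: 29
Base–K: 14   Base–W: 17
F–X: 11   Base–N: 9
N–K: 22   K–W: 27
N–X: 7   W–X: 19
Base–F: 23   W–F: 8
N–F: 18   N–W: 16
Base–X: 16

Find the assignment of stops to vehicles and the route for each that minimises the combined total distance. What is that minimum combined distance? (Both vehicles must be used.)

80 m — the smallest possible combined total.

There are 2^4 − 1 = 15 ways to divide the 5 stops into two non-empty groups. For each, the best each vehicle can do is its own shortest tour through its group:
  {N} + {K, W, F, X}: 18 + 76 = 94
  {K} + {N, W, F, X}: 28 + 52 = 80
  {N, K} + {W, F, X}: 45 + 52 = 97
  {W} + {N, K, F, X}: 34 + 74 = 108
  {N, W} + {K, F, X}: 42 + 74 = 116
  {K, W} + {N, F, X}: 58 + 50 = 108
  … (15 splits in total)
Best: vehicle 1 Base → K → Base = 28; vehicle 2 Base → N → X → F → W → Base = 52; combined 80.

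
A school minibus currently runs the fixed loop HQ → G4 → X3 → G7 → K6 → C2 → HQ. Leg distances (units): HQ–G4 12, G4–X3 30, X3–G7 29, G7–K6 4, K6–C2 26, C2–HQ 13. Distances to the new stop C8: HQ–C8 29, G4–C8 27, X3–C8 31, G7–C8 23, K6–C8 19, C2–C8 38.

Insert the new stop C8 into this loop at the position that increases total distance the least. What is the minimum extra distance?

Insertion cost between consecutive stops i–j is d(i,C8) + d(C8,j) − d(i,j):
  between HQ and G4: 29 + 27 − 12 = 44
  between G4 and X3: 27 + 31 − 30 = 28
  between X3 and G7: 31 + 23 − 29 = 25
  between G7 and K6: 23 + 19 − 4 = 38
  between K6 and C2: 19 + 38 − 26 = 31
  between C2 and HQ: 38 + 29 − 13 = 54
Cheapest insertion is between X3 and G7, adding 25.
New total = 114 + 25 = 139.

Minimum extra distance: 25, inserting C8 between X3 and G7.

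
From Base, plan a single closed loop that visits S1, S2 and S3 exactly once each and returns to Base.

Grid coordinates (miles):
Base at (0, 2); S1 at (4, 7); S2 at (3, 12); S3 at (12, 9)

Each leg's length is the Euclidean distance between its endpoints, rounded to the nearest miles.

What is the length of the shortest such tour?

Base→S1→S2→S3→Base: 6+5+9+14 = 34
Base→S1→S3→S2→Base: 6+8+9+10 = 33
Base→S2→S1→S3→Base: 10+5+8+14 = 37
The minimum is 33.
One optimal route: Base → S1 → S3 → S2 → Base (or its reverse).

Minimum total distance: 33 miles.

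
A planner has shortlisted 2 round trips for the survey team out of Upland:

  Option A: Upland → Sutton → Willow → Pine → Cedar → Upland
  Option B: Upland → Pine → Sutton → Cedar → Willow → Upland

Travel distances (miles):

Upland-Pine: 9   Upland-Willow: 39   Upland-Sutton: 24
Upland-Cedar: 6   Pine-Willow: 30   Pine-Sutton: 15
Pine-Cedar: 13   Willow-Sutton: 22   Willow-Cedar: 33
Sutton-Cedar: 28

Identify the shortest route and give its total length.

95 miles — Option A is the shortest.

Option A: 24 + 22 + 30 + 13 + 6 = 95
Option B: 9 + 15 + 28 + 33 + 39 = 124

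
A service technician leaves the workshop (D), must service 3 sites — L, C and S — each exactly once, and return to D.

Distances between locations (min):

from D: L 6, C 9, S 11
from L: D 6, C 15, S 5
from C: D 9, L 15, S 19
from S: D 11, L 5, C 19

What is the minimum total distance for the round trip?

With 3 stops there are 3!/2 = 3 distinct round trips (a route and its reverse cost the same).
D→L→C→S→D: 6+15+19+11 = 51
D→L→S→C→D: 6+5+19+9 = 39
D→C→L→S→D: 9+15+5+11 = 40
The minimum is 39.
One optimal route: D → L → S → C → D (or its reverse).

39 min — the shortest possible round trip.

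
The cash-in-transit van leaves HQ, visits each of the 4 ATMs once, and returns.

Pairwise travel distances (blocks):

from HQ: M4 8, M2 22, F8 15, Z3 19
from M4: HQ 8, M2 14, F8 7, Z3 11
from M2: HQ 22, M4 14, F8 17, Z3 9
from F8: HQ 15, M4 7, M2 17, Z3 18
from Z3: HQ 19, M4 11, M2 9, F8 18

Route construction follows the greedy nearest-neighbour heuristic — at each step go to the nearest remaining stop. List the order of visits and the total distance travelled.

From HQ: distances to unvisited — M4=8, F8=15, Z3=19, M2=22. Nearest is M4 (8).
From M4: distances to unvisited — F8=7, Z3=11, M2=14. Nearest is F8 (7).
From F8: distances to unvisited — M2=17, Z3=18. Nearest is M2 (17).
From M2: distances to unvisited — Z3=9. Nearest is Z3 (9).
Return Z3→HQ: 19.
Total = 8 + 7 + 17 + 9 + 19 = 60.

Total distance 60 blocks via the nearest-neighbour route HQ → M4 → F8 → M2 → Z3 → HQ.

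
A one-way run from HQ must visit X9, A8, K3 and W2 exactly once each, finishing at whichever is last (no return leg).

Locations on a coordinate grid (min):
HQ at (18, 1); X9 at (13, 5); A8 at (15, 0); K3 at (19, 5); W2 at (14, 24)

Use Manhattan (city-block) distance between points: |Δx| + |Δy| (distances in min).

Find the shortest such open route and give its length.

Shortest open route: 39 min.

There are 4! = 24 possible orderings.
HQ→X9→A8→K3→W2: 9+7+9+24 = 49
HQ→X9→A8→W2→K3: 9+7+25+24 = 65
HQ→X9→K3→A8→W2: 9+6+9+25 = 49
HQ→X9→K3→W2→A8: 9+6+24+25 = 64
HQ→X9→W2→A8→K3: 9+20+25+9 = 63
HQ→X9→W2→K3→A8: 9+20+24+9 = 62
HQ→A8→X9→K3→W2: 4+7+6+24 = 41
HQ→A8→X9→W2→K3: 4+7+20+24 = 55
HQ→A8→K3→X9→W2: 4+9+6+20 = 39
HQ→A8→K3→W2→X9: 4+9+24+20 = 57
HQ→A8→W2→X9→K3: 4+25+20+6 = 55
HQ→A8→W2→K3→X9: 4+25+24+6 = 59
HQ→K3→X9→A8→W2: 5+6+7+25 = 43
HQ→K3→X9→W2→A8: 5+6+20+25 = 56
… (10 more)
The minimum is 39.
One shortest path: HQ → A8 → K3 → X9 → W2.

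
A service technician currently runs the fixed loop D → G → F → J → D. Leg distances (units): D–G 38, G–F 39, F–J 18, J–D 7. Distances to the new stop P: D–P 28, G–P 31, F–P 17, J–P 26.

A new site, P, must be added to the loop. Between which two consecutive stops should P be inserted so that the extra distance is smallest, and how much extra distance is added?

+9 — insert P between G and F.

Insertion cost between consecutive stops i–j is d(i,P) + d(P,j) − d(i,j):
  between D and G: 28 + 31 − 38 = 21
  between G and F: 31 + 17 − 39 = 9
  between F and J: 17 + 26 − 18 = 25
  between J and D: 26 + 28 − 7 = 47
Cheapest insertion is between G and F, adding 9.
New total = 102 + 9 = 111.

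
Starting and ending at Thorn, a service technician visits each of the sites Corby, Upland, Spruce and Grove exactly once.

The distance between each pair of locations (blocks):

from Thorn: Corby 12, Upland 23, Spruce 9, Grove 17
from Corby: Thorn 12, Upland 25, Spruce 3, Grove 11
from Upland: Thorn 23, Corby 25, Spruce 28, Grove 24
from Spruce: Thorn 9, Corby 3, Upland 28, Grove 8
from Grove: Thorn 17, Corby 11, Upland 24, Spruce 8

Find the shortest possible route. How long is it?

Minimum total distance: 70 blocks.

Thorn - Corby - Upland - Spruce - Grove - Thorn: 12+25+28+8+17 = 90
Thorn - Corby - Upland - Grove - Spruce - Thorn: 12+25+24+8+9 = 78
Thorn - Corby - Spruce - Upland - Grove - Thorn: 12+3+28+24+17 = 84
Thorn - Corby - Spruce - Grove - Upland - Thorn: 12+3+8+24+23 = 70
Thorn - Corby - Grove - Upland - Spruce - Thorn: 12+11+24+28+9 = 84
Thorn - Corby - Grove - Spruce - Upland - Thorn: 12+11+8+28+23 = 82
Thorn - Upland - Corby - Spruce - Grove - Thorn: 23+25+3+8+17 = 76
Thorn - Upland - Corby - Grove - Spruce - Thorn: 23+25+11+8+9 = 76
Thorn - Upland - Spruce - Corby - Grove - Thorn: 23+28+3+11+17 = 82
Thorn - Upland - Grove - Corby - Spruce - Thorn: 23+24+11+3+9 = 70
Thorn - Spruce - Corby - Upland - Grove - Thorn: 9+3+25+24+17 = 78
Thorn - Spruce - Upland - Corby - Grove - Thorn: 9+28+25+11+17 = 90
The minimum is 70.
One optimal route: Thorn → Corby → Spruce → Grove → Upland → Thorn (or its reverse).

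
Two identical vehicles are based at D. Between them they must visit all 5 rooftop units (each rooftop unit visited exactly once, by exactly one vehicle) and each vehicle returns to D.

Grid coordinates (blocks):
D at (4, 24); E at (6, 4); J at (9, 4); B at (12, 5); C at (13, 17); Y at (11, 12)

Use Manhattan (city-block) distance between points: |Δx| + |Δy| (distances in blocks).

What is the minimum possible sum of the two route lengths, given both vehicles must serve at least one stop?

Minimum combined distance: 88 blocks.

Check every non-empty split of the stops between the two vehicles; for each half take its own optimal tour:
  {E} + {J, B, C, Y}: 44 + 60 = 104
  {J} + {E, B, C, Y}: 50 + 60 = 110
  {E, J} + {B, C, Y}: 50 + 56 = 106
  {B} + {E, J, C, Y}: 54 + 58 = 112
  {E, B} + {J, C, Y}: 56 + 58 = 114
  {J, B} + {E, C, Y}: 56 + 58 = 114
  … (15 splits in total)
  {C} + {E, J, B, Y}: 32 + 56 = 88  ← best
Best: vehicle 1 D → C → D = 32; vehicle 2 D → E → J → B → Y → D = 56; combined 88.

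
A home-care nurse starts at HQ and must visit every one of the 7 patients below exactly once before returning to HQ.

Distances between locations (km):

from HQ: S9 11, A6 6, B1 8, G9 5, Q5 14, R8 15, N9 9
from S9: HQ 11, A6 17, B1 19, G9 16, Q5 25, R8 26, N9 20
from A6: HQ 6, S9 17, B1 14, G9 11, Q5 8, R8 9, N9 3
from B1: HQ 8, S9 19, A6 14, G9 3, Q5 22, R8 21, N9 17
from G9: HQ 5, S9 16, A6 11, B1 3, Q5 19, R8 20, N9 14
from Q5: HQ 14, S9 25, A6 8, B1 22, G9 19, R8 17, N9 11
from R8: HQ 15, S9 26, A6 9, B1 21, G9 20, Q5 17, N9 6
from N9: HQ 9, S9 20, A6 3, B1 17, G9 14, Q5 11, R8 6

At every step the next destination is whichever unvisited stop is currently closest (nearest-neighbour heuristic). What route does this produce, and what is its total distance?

Total distance 84 km via the nearest-neighbour route HQ → G9 → B1 → A6 → N9 → R8 → Q5 → S9 → HQ.

HQ → [G9:5 / A6:6 / B1:8 / N9:9 / S9:11 / Q5:14 / R8:15] → G9 (5)
G9 → [B1:3 / A6:11 / N9:14 / S9:16 / Q5:19 / R8:20] → B1 (3)
B1 → [A6:14 / N9:17 / S9:19 / R8:21 / Q5:22] → A6 (14)
A6 → [N9:3 / Q5:8 / R8:9 / S9:17] → N9 (3)
N9 → [R8:6 / Q5:11 / S9:20] → R8 (6)
R8 → [Q5:17 / S9:26] → Q5 (17)
Q5 → [S9:25] → S9 (25)
Return S9→HQ: 11.
Total = 5 + 3 + 14 + 3 + 6 + 17 + 25 + 11 = 84.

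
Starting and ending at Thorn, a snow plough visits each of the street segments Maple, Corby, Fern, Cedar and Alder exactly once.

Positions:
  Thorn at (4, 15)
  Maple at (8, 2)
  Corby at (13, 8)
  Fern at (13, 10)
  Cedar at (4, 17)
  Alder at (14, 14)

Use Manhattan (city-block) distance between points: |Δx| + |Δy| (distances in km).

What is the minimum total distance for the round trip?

Shortest round trip = 50 km.

There are 60 distinct closed tours to check (reversals are equivalent).
Thorn - Maple - Corby - Fern - Cedar - Alder - Thorn: 17+11+2+16+13+11 = 70
Thorn - Maple - Corby - Fern - Alder - Cedar - Thorn: 17+11+2+5+13+2 = 50
Thorn - Maple - Corby - Cedar - Fern - Alder - Thorn: 17+11+18+16+5+11 = 78
Thorn - Maple - Corby - Cedar - Alder - Fern - Thorn: 17+11+18+13+5+14 = 78
Thorn - Maple - Corby - Alder - Fern - Cedar - Thorn: 17+11+7+5+16+2 = 58
Thorn - Maple - Corby - Alder - Cedar - Fern - Thorn: 17+11+7+13+16+14 = 78
Thorn - Maple - Fern - Corby - Cedar - Alder - Thorn: 17+13+2+18+13+11 = 74
Thorn - Maple - Fern - Corby - Alder - Cedar - Thorn: 17+13+2+7+13+2 = 54
Thorn - Maple - Fern - Cedar - Corby - Alder - Thorn: 17+13+16+18+7+11 = 82
Thorn - Maple - Fern - Cedar - Alder - Corby - Thorn: 17+13+16+13+7+16 = 82
Thorn - Maple - Fern - Alder - Corby - Cedar - Thorn: 17+13+5+7+18+2 = 62
Thorn - Maple - Fern - Alder - Cedar - Corby - Thorn: 17+13+5+13+18+16 = 82
Thorn - Maple - Cedar - Corby - Fern - Alder - Thorn: 17+19+18+2+5+11 = 72
Thorn - Maple - Cedar - Corby - Alder - Fern - Thorn: 17+19+18+7+5+14 = 80
… (46 more)
The minimum is 50.
One optimal route: Thorn → Maple → Corby → Fern → Alder → Cedar → Thorn (or its reverse).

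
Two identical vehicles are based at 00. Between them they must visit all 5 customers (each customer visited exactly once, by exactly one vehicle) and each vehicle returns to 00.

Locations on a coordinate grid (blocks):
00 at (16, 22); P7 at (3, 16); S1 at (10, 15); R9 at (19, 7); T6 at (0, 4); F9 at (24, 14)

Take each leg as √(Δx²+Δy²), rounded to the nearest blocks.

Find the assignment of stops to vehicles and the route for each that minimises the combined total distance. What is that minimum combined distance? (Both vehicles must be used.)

Check every non-empty split of the stops between the two vehicles; for each half take its own optimal tour:
  {P7} + {S1, R9, T6, F9}: 28 + 63 = 91
  {S1} + {P7, R9, T6, F9}: 18 + 65 = 83
  {P7, S1} + {R9, T6, F9}: 30 + 63 = 93
  {R9} + {P7, S1, T6, F9}: 30 + 65 = 95
  {P7, R9} + {S1, T6, F9}: 47 + 61 = 108
  {S1, R9} + {P7, T6, F9}: 36 + 63 = 99
  … (15 splits in total)
Best: vehicle 1 00 → S1 → 00 = 18; vehicle 2 00 → P7 → T6 → R9 → F9 → 00 = 65; combined 83.

83 blocks — the smallest possible combined total.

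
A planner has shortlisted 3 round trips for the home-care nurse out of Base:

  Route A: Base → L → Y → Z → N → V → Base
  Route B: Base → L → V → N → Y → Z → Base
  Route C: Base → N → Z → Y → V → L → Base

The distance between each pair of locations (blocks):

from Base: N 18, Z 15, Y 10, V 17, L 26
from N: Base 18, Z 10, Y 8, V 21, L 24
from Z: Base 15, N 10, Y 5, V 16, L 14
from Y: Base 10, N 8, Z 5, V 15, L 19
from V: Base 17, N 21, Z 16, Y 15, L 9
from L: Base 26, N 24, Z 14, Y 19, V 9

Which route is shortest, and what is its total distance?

83 blocks — Route C is the shortest.

Route A: 26 + 19 + 5 + 10 + 21 + 17 = 98
Route B: 26 + 9 + 21 + 8 + 5 + 15 = 84
Route C: 18 + 10 + 5 + 15 + 9 + 26 = 83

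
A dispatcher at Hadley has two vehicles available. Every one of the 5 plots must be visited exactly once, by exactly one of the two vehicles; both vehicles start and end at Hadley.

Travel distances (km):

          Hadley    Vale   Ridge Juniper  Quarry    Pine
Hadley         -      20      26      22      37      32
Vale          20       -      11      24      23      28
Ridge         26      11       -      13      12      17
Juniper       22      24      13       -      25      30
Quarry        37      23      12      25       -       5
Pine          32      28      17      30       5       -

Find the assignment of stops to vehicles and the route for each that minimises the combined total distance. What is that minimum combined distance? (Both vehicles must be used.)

There are 2^4 − 1 = 15 ways to divide the 5 stops into two non-empty groups. For each, the best each vehicle can do is its own shortest tour through its group:
  {Vale} + {Ridge, Juniper, Quarry, Pine}: 40 + 84 = 124
  {Ridge} + {Vale, Juniper, Quarry, Pine}: 52 + 100 = 152
  {Vale, Ridge} + {Juniper, Quarry, Pine}: 57 + 84 = 141
  {Juniper} + {Vale, Ridge, Quarry, Pine}: 44 + 80 = 124
  {Vale, Juniper} + {Ridge, Quarry, Pine}: 66 + 75 = 141
  {Ridge, Juniper} + {Vale, Quarry, Pine}: 61 + 80 = 141
  … (15 splits in total)
Best: vehicle 1 Hadley → Vale → Hadley = 40; vehicle 2 Hadley → Juniper → Ridge → Quarry → Pine → Hadley = 84; combined 124.

124 km — the smallest possible combined total.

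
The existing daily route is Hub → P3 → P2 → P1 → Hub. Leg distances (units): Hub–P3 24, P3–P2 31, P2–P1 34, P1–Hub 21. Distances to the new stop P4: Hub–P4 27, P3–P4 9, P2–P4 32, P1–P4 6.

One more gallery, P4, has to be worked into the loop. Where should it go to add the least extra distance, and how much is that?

Insertion cost between consecutive stops i–j is d(i,P4) + d(P4,j) − d(i,j):
  between Hub and P3: 27 + 9 − 24 = 12
  between P3 and P2: 9 + 32 − 31 = 10
  between P2 and P1: 32 + 6 − 34 = 4
  between P1 and Hub: 6 + 27 − 21 = 12
Cheapest insertion is between P2 and P1, adding 4.
New total = 110 + 4 = 114.

Adding 4 by placing P4 on the P2–P1 leg.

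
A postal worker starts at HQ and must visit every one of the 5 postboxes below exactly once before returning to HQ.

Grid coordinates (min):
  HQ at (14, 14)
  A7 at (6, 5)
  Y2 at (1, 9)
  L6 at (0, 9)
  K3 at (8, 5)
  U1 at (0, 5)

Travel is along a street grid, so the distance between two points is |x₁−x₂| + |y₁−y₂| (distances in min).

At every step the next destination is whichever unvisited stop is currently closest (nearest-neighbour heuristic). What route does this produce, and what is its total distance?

Nearest-neighbour total = 46 min; route HQ → K3 → A7 → U1 → L6 → Y2 → HQ.

HQ → [K3:15 / A7:17 / Y2:18 / L6:19 / U1:23] → K3 (15)
K3 → [A7:2 / U1:8 / Y2:11 / L6:12] → A7 (2)
A7 → [U1:6 / Y2:9 / L6:10] → U1 (6)
U1 → [L6:4 / Y2:5] → L6 (4)
L6 → [Y2:1] → Y2 (1)
Return Y2→HQ: 18.
Total = 15 + 2 + 6 + 4 + 1 + 18 = 46.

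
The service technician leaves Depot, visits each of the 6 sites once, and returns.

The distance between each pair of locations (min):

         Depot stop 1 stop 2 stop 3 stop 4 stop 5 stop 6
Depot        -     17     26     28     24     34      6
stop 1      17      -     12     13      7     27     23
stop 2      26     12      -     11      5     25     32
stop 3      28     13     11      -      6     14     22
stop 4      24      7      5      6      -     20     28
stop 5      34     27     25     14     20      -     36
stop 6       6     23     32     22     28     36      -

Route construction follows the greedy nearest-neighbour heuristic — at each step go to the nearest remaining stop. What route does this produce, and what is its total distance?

112 min along Depot → stop 6 → stop 3 → stop 4 → stop 2 → stop 1 → stop 5 → Depot.

Depot → [stop 6:6 / stop 1:17 / stop 4:24 / stop 2:26 / stop 3:28 / stop 5:34] → stop 6 (6)
stop 6 → [stop 3:22 / stop 1:23 / stop 4:28 / stop 2:32 / stop 5:36] → stop 3 (22)
stop 3 → [stop 4:6 / stop 2:11 / stop 1:13 / stop 5:14] → stop 4 (6)
stop 4 → [stop 2:5 / stop 1:7 / stop 5:20] → stop 2 (5)
stop 2 → [stop 1:12 / stop 5:25] → stop 1 (12)
stop 1 → [stop 5:27] → stop 5 (27)
Return stop 5→Depot: 34.
Total = 6 + 22 + 6 + 5 + 12 + 27 + 34 = 112.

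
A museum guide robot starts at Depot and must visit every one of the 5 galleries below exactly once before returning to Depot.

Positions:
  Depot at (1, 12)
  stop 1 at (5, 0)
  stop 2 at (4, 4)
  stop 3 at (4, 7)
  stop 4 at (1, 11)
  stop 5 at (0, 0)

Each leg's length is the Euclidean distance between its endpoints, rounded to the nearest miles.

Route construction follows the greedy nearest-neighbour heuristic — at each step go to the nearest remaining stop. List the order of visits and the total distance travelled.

At Depot the remaining stops are stop 4 1, stop 3 6, stop 2 9, stop 5 12, stop 1 13; go to stop 4.
At stop 4 the remaining stops are stop 3 5, stop 2 8, stop 5 11, stop 1 12; go to stop 3.
At stop 3 the remaining stops are stop 2 3, stop 1 7, stop 5 8; go to stop 2.
At stop 2 the remaining stops are stop 1 4, stop 5 6; go to stop 1.
At stop 1 the remaining stops are stop 5 5; go to stop 5.
Return stop 5→Depot: 12.
Total = 1 + 5 + 3 + 4 + 5 + 12 = 30.

Nearest-neighbour total = 30 miles; route Depot → stop 4 → stop 3 → stop 2 → stop 1 → stop 5 → Depot.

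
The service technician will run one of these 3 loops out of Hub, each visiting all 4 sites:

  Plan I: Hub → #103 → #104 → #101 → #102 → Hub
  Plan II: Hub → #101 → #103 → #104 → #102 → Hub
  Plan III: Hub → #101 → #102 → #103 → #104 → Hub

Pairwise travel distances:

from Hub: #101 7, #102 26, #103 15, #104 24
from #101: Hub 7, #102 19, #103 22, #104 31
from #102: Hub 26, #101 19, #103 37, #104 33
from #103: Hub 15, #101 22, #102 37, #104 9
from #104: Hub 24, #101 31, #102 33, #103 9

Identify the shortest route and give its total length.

Plan I: 15 + 9 + 31 + 19 + 26 = 100
Plan II: 7 + 22 + 9 + 33 + 26 = 97
Plan III: 7 + 19 + 37 + 9 + 24 = 96

96 — Plan III is the shortest.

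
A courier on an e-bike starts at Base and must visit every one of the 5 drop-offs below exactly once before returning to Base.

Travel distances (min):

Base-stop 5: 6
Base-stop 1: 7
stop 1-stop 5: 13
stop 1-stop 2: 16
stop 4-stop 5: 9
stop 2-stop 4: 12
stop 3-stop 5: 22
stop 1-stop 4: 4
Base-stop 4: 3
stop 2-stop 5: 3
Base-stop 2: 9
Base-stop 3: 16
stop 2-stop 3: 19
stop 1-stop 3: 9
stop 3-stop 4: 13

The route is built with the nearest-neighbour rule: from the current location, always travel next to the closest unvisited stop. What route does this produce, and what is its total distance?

Total distance 44 min via the nearest-neighbour route Base → stop 4 → stop 1 → stop 3 → stop 2 → stop 5 → Base.

From Base: distances to unvisited — stop 4=3, stop 5=6, stop 1=7, stop 2=9, stop 3=16. Nearest is stop 4 (3).
From stop 4: distances to unvisited — stop 1=4, stop 5=9, stop 2=12, stop 3=13. Nearest is stop 1 (4).
From stop 1: distances to unvisited — stop 3=9, stop 5=13, stop 2=16. Nearest is stop 3 (9).
From stop 3: distances to unvisited — stop 2=19, stop 5=22. Nearest is stop 2 (19).
From stop 2: distances to unvisited — stop 5=3. Nearest is stop 5 (3).
Return stop 5→Base: 6.
Total = 3 + 4 + 9 + 19 + 3 + 6 = 44.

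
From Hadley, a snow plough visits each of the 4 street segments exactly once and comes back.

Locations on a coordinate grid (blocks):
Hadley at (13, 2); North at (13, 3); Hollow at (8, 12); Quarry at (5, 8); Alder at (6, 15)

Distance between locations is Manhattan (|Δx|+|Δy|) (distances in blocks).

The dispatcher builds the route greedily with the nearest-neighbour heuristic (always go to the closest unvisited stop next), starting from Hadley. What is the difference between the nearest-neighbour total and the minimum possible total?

From Hadley: North=1, Quarry=14, Hollow=15, Alder=20 → choose North (1).
From North: Quarry=13, Hollow=14, Alder=19 → choose Quarry (13).
From Quarry: Hollow=7, Alder=8 → choose Hollow (7).
From Hollow: Alder=5 → choose Alder (5).
NN route Hadley → North → Quarry → Hollow → Alder → Hadley costs 46.
Optimal: Hadley → North → Hollow → Alder → Quarry → Hadley costs 42 (by enumerating all 12 distinct tours).
Excess = 46 − 42 = 4.

4 blocks longer than the optimal tour.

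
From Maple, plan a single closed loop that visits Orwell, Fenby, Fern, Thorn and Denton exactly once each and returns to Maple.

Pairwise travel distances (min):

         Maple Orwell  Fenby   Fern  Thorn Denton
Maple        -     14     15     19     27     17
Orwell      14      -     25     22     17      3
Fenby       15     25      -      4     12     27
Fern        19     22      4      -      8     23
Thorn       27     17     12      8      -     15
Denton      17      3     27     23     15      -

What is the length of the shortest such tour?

There are 60 distinct closed tours to check (reversals are equivalent).
Maple-Orwell-Fenby-Fern-Thorn-Denton-Maple: 14+25+4+8+15+17 = 83
Maple-Orwell-Fenby-Fern-Denton-Thorn-Maple: 14+25+4+23+15+27 = 108
Maple-Orwell-Fenby-Thorn-Fern-Denton-Maple: 14+25+12+8+23+17 = 99
Maple-Orwell-Fenby-Thorn-Denton-Fern-Maple: 14+25+12+15+23+19 = 108
Maple-Orwell-Fenby-Denton-Fern-Thorn-Maple: 14+25+27+23+8+27 = 124
Maple-Orwell-Fenby-Denton-Thorn-Fern-Maple: 14+25+27+15+8+19 = 108
Maple-Orwell-Fern-Fenby-Thorn-Denton-Maple: 14+22+4+12+15+17 = 84
Maple-Orwell-Fern-Fenby-Denton-Thorn-Maple: 14+22+4+27+15+27 = 109
Maple-Orwell-Fern-Thorn-Fenby-Denton-Maple: 14+22+8+12+27+17 = 100
Maple-Orwell-Fern-Thorn-Denton-Fenby-Maple: 14+22+8+15+27+15 = 101
Maple-Orwell-Fern-Denton-Fenby-Thorn-Maple: 14+22+23+27+12+27 = 125
Maple-Orwell-Fern-Denton-Thorn-Fenby-Maple: 14+22+23+15+12+15 = 101
Maple-Orwell-Thorn-Fenby-Fern-Denton-Maple: 14+17+12+4+23+17 = 87
Maple-Orwell-Thorn-Fenby-Denton-Fern-Maple: 14+17+12+27+23+19 = 112
… (46 more)
Maple-Orwell-Denton-Thorn-Fern-Fenby-Maple: 14+3+15+8+4+15 = 59  ← best
The minimum is 59.
One optimal route: Maple → Orwell → Denton → Thorn → Fern → Fenby → Maple (or its reverse).

Shortest round trip = 59 min.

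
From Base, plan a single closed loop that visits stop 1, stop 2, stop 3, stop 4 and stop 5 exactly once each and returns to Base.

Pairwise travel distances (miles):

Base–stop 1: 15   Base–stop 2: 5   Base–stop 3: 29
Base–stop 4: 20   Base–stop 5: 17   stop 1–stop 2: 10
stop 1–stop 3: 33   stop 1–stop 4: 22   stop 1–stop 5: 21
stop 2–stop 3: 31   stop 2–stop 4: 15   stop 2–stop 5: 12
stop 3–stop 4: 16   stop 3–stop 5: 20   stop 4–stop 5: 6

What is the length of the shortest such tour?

Shortest round trip = 87 miles.

With 5 stops there are 5!/2 = 60 distinct round trips (a route and its reverse cost the same).
Base→stop 1→stop 2→stop 3→stop 4→stop 5→Base: 15+10+31+16+6+17 = 95
Base→stop 1→stop 2→stop 3→stop 5→stop 4→Base: 15+10+31+20+6+20 = 102
Base→stop 1→stop 2→stop 4→stop 3→stop 5→Base: 15+10+15+16+20+17 = 93
Base→stop 1→stop 2→stop 4→stop 5→stop 3→Base: 15+10+15+6+20+29 = 95
Base→stop 1→stop 2→stop 5→stop 3→stop 4→Base: 15+10+12+20+16+20 = 93
Base→stop 1→stop 2→stop 5→stop 4→stop 3→Base: 15+10+12+6+16+29 = 88
Base→stop 1→stop 3→stop 2→stop 4→stop 5→Base: 15+33+31+15+6+17 = 117
Base→stop 1→stop 3→stop 2→stop 5→stop 4→Base: 15+33+31+12+6+20 = 117
Base→stop 1→stop 3→stop 4→stop 2→stop 5→Base: 15+33+16+15+12+17 = 108
Base→stop 1→stop 3→stop 4→stop 5→stop 2→Base: 15+33+16+6+12+5 = 87
Base→stop 1→stop 3→stop 5→stop 2→stop 4→Base: 15+33+20+12+15+20 = 115
Base→stop 1→stop 3→stop 5→stop 4→stop 2→Base: 15+33+20+6+15+5 = 94
Base→stop 1→stop 4→stop 2→stop 3→stop 5→Base: 15+22+15+31+20+17 = 120
Base→stop 1→stop 4→stop 2→stop 5→stop 3→Base: 15+22+15+12+20+29 = 113
… (46 more)
The minimum is 87.
One optimal route: Base → stop 1 → stop 3 → stop 4 → stop 5 → stop 2 → Base (or its reverse).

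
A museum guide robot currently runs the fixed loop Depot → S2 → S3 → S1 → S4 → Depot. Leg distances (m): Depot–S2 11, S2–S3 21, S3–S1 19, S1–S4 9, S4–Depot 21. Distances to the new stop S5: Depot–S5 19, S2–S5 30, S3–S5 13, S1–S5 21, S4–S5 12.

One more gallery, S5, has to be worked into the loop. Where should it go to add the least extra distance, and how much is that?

Insertion cost between consecutive stops i–j is d(i,S5) + d(S5,j) − d(i,j):
  between Depot and S2: 19 + 30 − 11 = 38
  between S2 and S3: 30 + 13 − 21 = 22
  between S3 and S1: 13 + 21 − 19 = 15
  between S1 and S4: 21 + 12 − 9 = 24
  between S4 and Depot: 12 + 19 − 21 = 10
Cheapest insertion is between S4 and Depot, adding 10.
New total = 81 + 10 = 91.

Minimum extra distance: 10 m, inserting S5 between S4 and Depot.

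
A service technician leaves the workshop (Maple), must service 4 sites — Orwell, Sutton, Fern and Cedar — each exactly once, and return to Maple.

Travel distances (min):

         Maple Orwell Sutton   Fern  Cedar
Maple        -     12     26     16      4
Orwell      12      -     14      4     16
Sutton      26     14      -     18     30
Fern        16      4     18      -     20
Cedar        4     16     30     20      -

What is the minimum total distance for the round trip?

Shortest round trip = 68 min.

There are 12 distinct closed tours to check (reversals are equivalent).
Maple-Orwell-Sutton-Fern-Cedar-Maple: 12+14+18+20+4 = 68
Maple-Orwell-Sutton-Cedar-Fern-Maple: 12+14+30+20+16 = 92
Maple-Orwell-Fern-Sutton-Cedar-Maple: 12+4+18+30+4 = 68
Maple-Orwell-Fern-Cedar-Sutton-Maple: 12+4+20+30+26 = 92
Maple-Orwell-Cedar-Sutton-Fern-Maple: 12+16+30+18+16 = 92
Maple-Orwell-Cedar-Fern-Sutton-Maple: 12+16+20+18+26 = 92
Maple-Sutton-Orwell-Fern-Cedar-Maple: 26+14+4+20+4 = 68
Maple-Sutton-Orwell-Cedar-Fern-Maple: 26+14+16+20+16 = 92
Maple-Sutton-Fern-Orwell-Cedar-Maple: 26+18+4+16+4 = 68
Maple-Sutton-Cedar-Orwell-Fern-Maple: 26+30+16+4+16 = 92
Maple-Fern-Orwell-Sutton-Cedar-Maple: 16+4+14+30+4 = 68
Maple-Fern-Sutton-Orwell-Cedar-Maple: 16+18+14+16+4 = 68
The minimum is 68.
One optimal route: Maple → Orwell → Sutton → Fern → Cedar → Maple (or its reverse).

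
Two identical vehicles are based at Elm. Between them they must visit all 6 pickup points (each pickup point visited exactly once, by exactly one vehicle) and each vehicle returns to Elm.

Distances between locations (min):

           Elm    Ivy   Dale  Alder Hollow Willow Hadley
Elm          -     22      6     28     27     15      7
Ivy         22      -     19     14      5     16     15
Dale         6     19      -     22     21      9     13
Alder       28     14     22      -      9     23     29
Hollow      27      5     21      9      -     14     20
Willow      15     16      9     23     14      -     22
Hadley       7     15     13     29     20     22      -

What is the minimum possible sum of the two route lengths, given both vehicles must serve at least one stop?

86 min — the smallest possible combined total.

Check every non-empty split of the stops between the two vehicles; for each half take its own optimal tour:
  {Ivy} + {Dale, Alder, Hollow, Willow, Hadley}: 44 + 74 = 118
  {Dale} + {Ivy, Alder, Hollow, Willow, Hadley}: 12 + 74 = 86
  {Ivy, Dale} + {Alder, Hollow, Willow, Hadley}: 47 + 74 = 121
  {Alder} + {Ivy, Dale, Hollow, Willow, Hadley}: 56 + 56 = 112
  {Ivy, Alder} + {Dale, Hollow, Willow, Hadley}: 64 + 56 = 120
  {Dale, Alder} + {Ivy, Hollow, Willow, Hadley}: 56 + 56 = 112
  … (31 splits in total)
Best: vehicle 1 Elm → Dale → Elm = 12; vehicle 2 Elm → Willow → Alder → Hollow → Ivy → Hadley → Elm = 74; combined 86.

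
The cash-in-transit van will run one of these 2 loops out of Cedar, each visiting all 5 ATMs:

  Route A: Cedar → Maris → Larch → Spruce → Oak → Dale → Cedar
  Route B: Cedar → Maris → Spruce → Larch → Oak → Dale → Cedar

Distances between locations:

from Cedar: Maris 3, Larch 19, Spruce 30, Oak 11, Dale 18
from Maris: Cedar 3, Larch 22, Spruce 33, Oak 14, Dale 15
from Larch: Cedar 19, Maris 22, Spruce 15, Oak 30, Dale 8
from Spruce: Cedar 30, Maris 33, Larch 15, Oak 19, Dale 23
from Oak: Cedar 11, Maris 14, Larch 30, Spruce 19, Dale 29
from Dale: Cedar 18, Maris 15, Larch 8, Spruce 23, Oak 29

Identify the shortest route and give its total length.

106 — Route A is the shortest.

Route A: 3 + 22 + 15 + 19 + 29 + 18 = 106
Route B: 3 + 33 + 15 + 30 + 29 + 18 = 128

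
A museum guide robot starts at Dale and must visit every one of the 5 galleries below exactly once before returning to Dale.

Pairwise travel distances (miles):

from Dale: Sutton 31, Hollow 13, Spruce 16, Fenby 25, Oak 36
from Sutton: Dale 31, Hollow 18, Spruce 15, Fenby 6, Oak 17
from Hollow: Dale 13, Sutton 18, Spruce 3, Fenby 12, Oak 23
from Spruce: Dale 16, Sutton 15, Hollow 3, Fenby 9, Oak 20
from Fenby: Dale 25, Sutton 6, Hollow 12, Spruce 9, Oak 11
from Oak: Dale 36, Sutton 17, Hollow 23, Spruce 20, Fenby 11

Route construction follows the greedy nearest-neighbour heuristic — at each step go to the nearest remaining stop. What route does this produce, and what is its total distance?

At Dale the remaining stops are Hollow 13, Spruce 16, Fenby 25, Sutton 31, Oak 36; go to Hollow.
At Hollow the remaining stops are Spruce 3, Fenby 12, Sutton 18, Oak 23; go to Spruce.
At Spruce the remaining stops are Fenby 9, Sutton 15, Oak 20; go to Fenby.
At Fenby the remaining stops are Sutton 6, Oak 11; go to Sutton.
At Sutton the remaining stops are Oak 17; go to Oak.
Return Oak→Dale: 36.
Total = 13 + 3 + 9 + 6 + 17 + 36 = 84.

Nearest-neighbour total = 84 miles; route Dale → Hollow → Spruce → Fenby → Sutton → Oak → Dale.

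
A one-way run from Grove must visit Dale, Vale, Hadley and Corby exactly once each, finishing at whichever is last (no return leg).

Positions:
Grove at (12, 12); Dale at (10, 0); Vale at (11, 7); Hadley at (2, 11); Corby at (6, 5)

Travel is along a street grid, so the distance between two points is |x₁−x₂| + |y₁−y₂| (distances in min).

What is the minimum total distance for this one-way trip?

There are 4! = 24 possible orderings.
Grove → Dale → Vale → Hadley → Corby: 14+8+13+10 = 45
Grove → Dale → Vale → Corby → Hadley: 14+8+7+10 = 39
Grove → Dale → Hadley → Vale → Corby: 14+19+13+7 = 53
Grove → Dale → Hadley → Corby → Vale: 14+19+10+7 = 50
Grove → Dale → Corby → Vale → Hadley: 14+9+7+13 = 43
Grove → Dale → Corby → Hadley → Vale: 14+9+10+13 = 46
Grove → Vale → Dale → Hadley → Corby: 6+8+19+10 = 43
Grove → Vale → Dale → Corby → Hadley: 6+8+9+10 = 33
Grove → Vale → Hadley → Dale → Corby: 6+13+19+9 = 47
Grove → Vale → Hadley → Corby → Dale: 6+13+10+9 = 38
Grove → Vale → Corby → Dale → Hadley: 6+7+9+19 = 41
Grove → Vale → Corby → Hadley → Dale: 6+7+10+19 = 42
Grove → Hadley → Dale → Vale → Corby: 11+19+8+7 = 45
Grove → Hadley → Dale → Corby → Vale: 11+19+9+7 = 46
… (10 more)
The minimum is 33.
One shortest path: Grove → Vale → Dale → Corby → Hadley.

Shortest open route: 33 min.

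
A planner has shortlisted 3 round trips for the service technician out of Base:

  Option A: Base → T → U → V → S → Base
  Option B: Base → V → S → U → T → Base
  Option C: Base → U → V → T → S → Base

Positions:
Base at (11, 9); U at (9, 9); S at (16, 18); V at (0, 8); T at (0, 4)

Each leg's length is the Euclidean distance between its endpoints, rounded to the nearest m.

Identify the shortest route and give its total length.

46 m — Option C is the shortest.

Option A: 12 + 10 + 9 + 19 + 10 = 60
Option B: 11 + 19 + 11 + 10 + 12 = 63
Option C: 2 + 9 + 4 + 21 + 10 = 46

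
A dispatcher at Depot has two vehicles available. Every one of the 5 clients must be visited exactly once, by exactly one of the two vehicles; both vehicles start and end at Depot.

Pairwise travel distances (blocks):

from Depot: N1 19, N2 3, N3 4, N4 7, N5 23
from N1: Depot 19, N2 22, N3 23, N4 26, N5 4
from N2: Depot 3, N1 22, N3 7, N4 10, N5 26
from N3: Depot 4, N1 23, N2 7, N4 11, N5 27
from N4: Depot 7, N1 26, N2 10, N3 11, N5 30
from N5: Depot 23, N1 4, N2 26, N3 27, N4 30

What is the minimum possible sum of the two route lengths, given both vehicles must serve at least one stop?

Try each way of splitting the stops between the two vehicles (each non-empty) and, for each split, find the best tour for each vehicle:
  {N1} + {N2, N3, N4, N5}: 38 + 74 = 112
  {N2} + {N1, N3, N4, N5}: 6 + 68 = 74
  {N1, N2} + {N3, N4, N5}: 44 + 68 = 112
  {N3} + {N1, N2, N4, N5}: 8 + 66 = 74
  {N1, N3} + {N2, N4, N5}: 46 + 66 = 112
  {N2, N3} + {N1, N4, N5}: 14 + 60 = 74
  … (15 splits in total)
Best: vehicle 1 Depot → N2 → Depot = 6; vehicle 2 Depot → N1 → N5 → N3 → N4 → Depot = 68; combined 74.

74 blocks — the smallest possible combined total.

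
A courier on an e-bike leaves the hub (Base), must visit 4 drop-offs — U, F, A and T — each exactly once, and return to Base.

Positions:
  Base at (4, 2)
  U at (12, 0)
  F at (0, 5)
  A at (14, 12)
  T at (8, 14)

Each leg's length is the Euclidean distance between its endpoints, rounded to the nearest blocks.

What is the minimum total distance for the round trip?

There are 12 distinct closed tours to check (reversals are equivalent).
Base→U→F→A→T→Base: 8+13+16+6+13 = 56
Base→U→F→T→A→Base: 8+13+12+6+14 = 53
Base→U→A→F→T→Base: 8+12+16+12+13 = 61
Base→U→A→T→F→Base: 8+12+6+12+5 = 43
Base→U→T→F→A→Base: 8+15+12+16+14 = 65
Base→U→T→A→F→Base: 8+15+6+16+5 = 50
Base→F→U→A→T→Base: 5+13+12+6+13 = 49
Base→F→U→T→A→Base: 5+13+15+6+14 = 53
Base→F→A→U→T→Base: 5+16+12+15+13 = 61
Base→F→T→U→A→Base: 5+12+15+12+14 = 58
Base→A→U→F→T→Base: 14+12+13+12+13 = 64
Base→A→F→U→T→Base: 14+16+13+15+13 = 71
The minimum is 43.
One optimal route: Base → U → A → T → F → Base (or its reverse).

43 blocks — the shortest possible round trip.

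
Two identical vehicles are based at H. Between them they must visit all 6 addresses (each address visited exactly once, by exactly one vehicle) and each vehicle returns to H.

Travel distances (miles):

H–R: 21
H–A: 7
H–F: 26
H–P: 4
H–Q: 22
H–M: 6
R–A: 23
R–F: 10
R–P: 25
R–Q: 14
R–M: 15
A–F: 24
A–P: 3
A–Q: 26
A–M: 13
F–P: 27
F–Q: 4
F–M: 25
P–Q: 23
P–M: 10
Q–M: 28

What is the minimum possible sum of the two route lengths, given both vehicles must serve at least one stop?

Check every non-empty split of the stops between the two vehicles; for each half take its own optimal tour:
  {R} + {A, F, P, Q, M}: 42 + 68 = 110
  {A} + {R, F, P, Q, M}: 14 + 62 = 76
  {R, A} + {F, P, Q, M}: 51 + 62 = 113
  {F} + {R, A, P, Q, M}: 52 + 68 = 120
  {R, F} + {A, P, Q, M}: 57 + 67 = 124
  {A, F} + {R, P, Q, M}: 57 + 62 = 119
  … (31 splits in total)
  {A, P} + {R, F, Q, M}: 14 + 57 = 71  ← best
Best: vehicle 1 H → A → P → H = 14; vehicle 2 H → Q → F → R → M → H = 57; combined 71.

Minimum combined distance: 71 miles.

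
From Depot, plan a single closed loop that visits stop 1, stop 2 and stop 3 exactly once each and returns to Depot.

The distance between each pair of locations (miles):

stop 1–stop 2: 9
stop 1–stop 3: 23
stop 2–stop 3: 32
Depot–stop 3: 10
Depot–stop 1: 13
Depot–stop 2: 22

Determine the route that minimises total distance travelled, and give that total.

With 3 stops there are 3!/2 = 3 distinct round trips (a route and its reverse cost the same).
Depot-stop 1-stop 2-stop 3-Depot: 13+9+32+10 = 64
Depot-stop 1-stop 3-stop 2-Depot: 13+23+32+22 = 90
Depot-stop 2-stop 1-stop 3-Depot: 22+9+23+10 = 64
The minimum is 64.
One optimal route: Depot → stop 1 → stop 2 → stop 3 → Depot (or its reverse).

64 miles — the shortest possible round trip.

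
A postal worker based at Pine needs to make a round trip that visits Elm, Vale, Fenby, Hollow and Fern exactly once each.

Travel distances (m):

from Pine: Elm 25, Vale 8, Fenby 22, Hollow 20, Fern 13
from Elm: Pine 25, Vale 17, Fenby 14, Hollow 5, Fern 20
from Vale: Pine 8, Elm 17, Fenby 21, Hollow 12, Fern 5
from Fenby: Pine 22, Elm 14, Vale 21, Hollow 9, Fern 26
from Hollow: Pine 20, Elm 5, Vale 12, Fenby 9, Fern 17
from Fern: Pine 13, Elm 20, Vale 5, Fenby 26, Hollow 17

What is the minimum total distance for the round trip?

With 5 stops there are 5!/2 = 60 distinct round trips (a route and its reverse cost the same).
Pine → Elm → Vale → Fenby → Hollow → Fern → Pine: 25+17+21+9+17+13 = 102
Pine → Elm → Vale → Fenby → Fern → Hollow → Pine: 25+17+21+26+17+20 = 126
Pine → Elm → Vale → Hollow → Fenby → Fern → Pine: 25+17+12+9+26+13 = 102
Pine → Elm → Vale → Hollow → Fern → Fenby → Pine: 25+17+12+17+26+22 = 119
Pine → Elm → Vale → Fern → Fenby → Hollow → Pine: 25+17+5+26+9+20 = 102
Pine → Elm → Vale → Fern → Hollow → Fenby → Pine: 25+17+5+17+9+22 = 95
Pine → Elm → Fenby → Vale → Hollow → Fern → Pine: 25+14+21+12+17+13 = 102
Pine → Elm → Fenby → Vale → Fern → Hollow → Pine: 25+14+21+5+17+20 = 102
Pine → Elm → Fenby → Hollow → Vale → Fern → Pine: 25+14+9+12+5+13 = 78
Pine → Elm → Fenby → Hollow → Fern → Vale → Pine: 25+14+9+17+5+8 = 78
Pine → Elm → Fenby → Fern → Vale → Hollow → Pine: 25+14+26+5+12+20 = 102
Pine → Elm → Fenby → Fern → Hollow → Vale → Pine: 25+14+26+17+12+8 = 102
Pine → Elm → Hollow → Vale → Fenby → Fern → Pine: 25+5+12+21+26+13 = 102
Pine → Elm → Hollow → Vale → Fern → Fenby → Pine: 25+5+12+5+26+22 = 95
… (46 more)
Pine → Vale → Fern → Elm → Hollow → Fenby → Pine: 8+5+20+5+9+22 = 69  ← best
The minimum is 69.
One optimal route: Pine → Vale → Fern → Elm → Hollow → Fenby → Pine (or its reverse).

Shortest round trip = 69 m.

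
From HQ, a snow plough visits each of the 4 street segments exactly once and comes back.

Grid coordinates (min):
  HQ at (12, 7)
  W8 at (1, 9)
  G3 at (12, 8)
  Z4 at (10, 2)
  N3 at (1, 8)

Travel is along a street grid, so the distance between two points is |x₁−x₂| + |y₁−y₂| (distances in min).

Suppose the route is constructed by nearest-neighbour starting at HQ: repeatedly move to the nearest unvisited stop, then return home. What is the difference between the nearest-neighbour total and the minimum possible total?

From HQ: G3=1, Z4=7, N3=12, W8=13 → choose G3 (1).
From G3: Z4=8, N3=11, W8=12 → choose Z4 (8).
From Z4: N3=15, W8=16 → choose N3 (15).
From N3: W8=1 → choose W8 (1).
NN route HQ → G3 → Z4 → N3 → W8 → HQ costs 38.
Optimal: HQ → G3 → W8 → N3 → Z4 → HQ costs 36 (by enumerating all 12 distinct tours).
Excess = 38 − 36 = 2.

The nearest-neighbour route is 2 min longer than optimal.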